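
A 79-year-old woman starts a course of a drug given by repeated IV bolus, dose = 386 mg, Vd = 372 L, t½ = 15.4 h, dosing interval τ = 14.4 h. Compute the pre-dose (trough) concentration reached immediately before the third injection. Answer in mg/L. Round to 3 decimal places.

0.827 mg/L

C₀ per dose = Dose / Vd = 386 / 372 = 1.038 mg/L
k = ln2 / t½ = 0.693147 / 15.4 = 0.04501 h⁻¹
Fraction remaining after one interval: r = e^(−kτ) = e^(−0.04501 × 14.4) = 0.5230
Before dose 3, 2 doses have been given (aged 1τ, 2τ).
C_trough = C₀ × (r + r²) = 1.038 × (0.5230 + 0.2735) = 0.8268 mg/L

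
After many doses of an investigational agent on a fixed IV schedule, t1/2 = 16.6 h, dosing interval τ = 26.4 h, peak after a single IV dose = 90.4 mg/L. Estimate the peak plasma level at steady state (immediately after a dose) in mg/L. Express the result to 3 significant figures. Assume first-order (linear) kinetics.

135 mg/L

k = ln2 / t½ = 0.693147 / 16.6 = 0.04176 h⁻¹
e^(−kτ) = e^(−0.04176 × 26.4) = 0.3321
Accumulation ratio R = 1 / (1 − e^(−kτ)) = 1 / (1 − 0.3321) = 1.497
Steady-state peak = C₀ × R = 90.4 × 1.497 = 135.3 mg/L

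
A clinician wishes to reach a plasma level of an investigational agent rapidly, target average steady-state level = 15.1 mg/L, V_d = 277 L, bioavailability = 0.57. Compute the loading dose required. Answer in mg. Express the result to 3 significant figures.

7340 mg

LD = Css × Vd / F = 15.1 × 277 / 0.57 = 7338 mg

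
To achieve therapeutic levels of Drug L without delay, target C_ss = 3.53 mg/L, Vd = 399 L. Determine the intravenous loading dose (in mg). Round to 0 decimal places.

LD = Css × Vd = 3.53 × 399 = 1408 mg

1408 mg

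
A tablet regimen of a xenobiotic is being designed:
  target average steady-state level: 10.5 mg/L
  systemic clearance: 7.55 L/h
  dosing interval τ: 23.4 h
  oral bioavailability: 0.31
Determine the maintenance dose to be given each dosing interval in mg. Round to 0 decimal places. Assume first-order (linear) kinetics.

At steady state, F × (Dose/τ) = Css × CL.
Dose = Css × CL × τ / F = 10.5 × 7.550 × 23.4 / 0.31 = 5984 mg

5984 mg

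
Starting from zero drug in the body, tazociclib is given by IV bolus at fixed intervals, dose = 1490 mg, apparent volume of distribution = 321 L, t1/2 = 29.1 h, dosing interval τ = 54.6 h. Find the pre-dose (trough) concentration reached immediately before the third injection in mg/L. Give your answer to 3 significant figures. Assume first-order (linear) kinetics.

1.61 mg/L

C₀ per dose = Dose / Vd = 1490 / 321 = 4.642 mg/L
k = ln2 / t½ = 0.693147 / 29.1 = 0.02382 h⁻¹
Fraction remaining after one interval: r = e^(−kτ) = e^(−0.02382 × 54.6) = 0.2724
Before dose 3, 2 doses have been given (aged 1τ, 2τ).
C_trough = C₀ × (r + r²) = 4.642 × (0.2724 + 0.07420) = 1.609 mg/L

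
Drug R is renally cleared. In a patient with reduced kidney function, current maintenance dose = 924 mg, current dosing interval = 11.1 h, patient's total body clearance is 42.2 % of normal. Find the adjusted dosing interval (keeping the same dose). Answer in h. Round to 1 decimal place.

To keep the same average steady-state level, dosing rate must scale with clearance.
CL ratio = 42.2 / 100 = 0.4220
New interval (same dose) = 11.1 / 0.4220 = 26.30 h

26.3 h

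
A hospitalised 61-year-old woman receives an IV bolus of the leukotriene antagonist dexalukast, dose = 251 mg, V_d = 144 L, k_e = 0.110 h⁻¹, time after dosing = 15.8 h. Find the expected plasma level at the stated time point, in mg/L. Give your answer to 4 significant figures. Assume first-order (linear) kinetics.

C₀ = Dose / Vd = 251.0 / 144 = 1.743 mg/L
C = C₀ · e^(−k·t) = 1.743 × e^(−0.1100 × 15.8)
  = 1.743 × 0.1759 = 0.3066 mg/L

0.3066 mg/L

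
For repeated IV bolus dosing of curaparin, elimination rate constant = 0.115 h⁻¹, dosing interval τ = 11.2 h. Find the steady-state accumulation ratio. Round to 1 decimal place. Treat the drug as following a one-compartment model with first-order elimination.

1.4

e^(−kτ) = e^(−0.1150 × 11.2) = 0.2758
Accumulation ratio R = 1 / (1 − e^(−kτ)) = 1 / (1 − 0.2758) = 1.381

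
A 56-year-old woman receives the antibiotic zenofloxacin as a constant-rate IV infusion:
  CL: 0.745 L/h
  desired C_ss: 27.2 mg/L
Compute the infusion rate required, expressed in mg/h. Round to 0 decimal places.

20 mg/h

At steady state, infusion rate R₀ = Css × CL = 27.2 × 0.7450 = 20.26 mg/h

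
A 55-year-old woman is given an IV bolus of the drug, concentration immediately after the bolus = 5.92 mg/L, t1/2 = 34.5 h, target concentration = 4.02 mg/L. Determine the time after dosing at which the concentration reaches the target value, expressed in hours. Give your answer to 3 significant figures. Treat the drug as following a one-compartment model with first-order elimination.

19.3 h

k = ln2 / t½ = 0.693147 / 34.5 = 0.02009 h⁻¹
t = ln(C₀ / C) / k = ln(5.920 / 4.02) / 0.02009
  = ln(1.473) / 0.02009 = 0.3873 / 0.02009 = 19.28 h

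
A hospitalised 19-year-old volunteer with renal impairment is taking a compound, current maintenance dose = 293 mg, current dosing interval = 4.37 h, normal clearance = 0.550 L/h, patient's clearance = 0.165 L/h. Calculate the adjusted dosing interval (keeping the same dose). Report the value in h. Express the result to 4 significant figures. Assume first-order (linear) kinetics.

14.57 h

To keep the same average steady-state level, dosing rate must scale with clearance.
CL ratio = 0.165 / 0.550 = 0.3000
New interval (same dose) = 4.37 / 0.3000 = 14.57 h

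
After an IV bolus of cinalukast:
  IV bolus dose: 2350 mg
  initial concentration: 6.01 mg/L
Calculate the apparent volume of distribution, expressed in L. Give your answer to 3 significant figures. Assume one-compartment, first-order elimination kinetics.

391 L

Vd = Dose / C₀ = 2350 / 6.01 = 391.0 L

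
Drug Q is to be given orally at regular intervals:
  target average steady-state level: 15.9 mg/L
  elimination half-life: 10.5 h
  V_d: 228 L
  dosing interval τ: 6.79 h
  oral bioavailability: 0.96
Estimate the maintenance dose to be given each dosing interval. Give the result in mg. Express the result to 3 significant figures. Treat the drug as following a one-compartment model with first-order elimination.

1690 mg

k = ln2 / t½ = 0.693147 / 10.5 = 0.06601 h⁻¹
CL = k × Vd = 0.06601 × 228 = 15.05 L/h
At steady state, F × (Dose/τ) = Css × CL.
Dose = Css × CL × τ / F = 15.9 × 15.05 × 6.79 / 0.96 = 1693 mg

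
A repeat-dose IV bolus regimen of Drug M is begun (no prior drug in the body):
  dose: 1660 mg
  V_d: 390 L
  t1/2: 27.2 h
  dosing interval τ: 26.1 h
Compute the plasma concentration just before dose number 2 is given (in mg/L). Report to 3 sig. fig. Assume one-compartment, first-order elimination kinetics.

2.19 mg/L

C₀ per dose = Dose / Vd = 1660 / 390 = 4.256 mg/L
k = ln2 / t½ = 0.693147 / 27.2 = 0.02548 h⁻¹
Fraction remaining after one interval: r = e^(−kτ) = e^(−0.02548 × 26.1) = 0.5143
Before dose 2, 1 dose has been given (aged 1τ).
C_trough = C₀ × r = 4.256 × 0.5143 = 2.189 mg/L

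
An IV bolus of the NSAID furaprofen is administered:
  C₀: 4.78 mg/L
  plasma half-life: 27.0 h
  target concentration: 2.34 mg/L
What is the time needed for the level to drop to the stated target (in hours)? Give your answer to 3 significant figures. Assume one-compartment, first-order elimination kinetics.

27.8 h

k = ln2 / t½ = 0.693147 / 27.0 = 0.02567 h⁻¹
t = ln(C₀ / C) / k = ln(4.780 / 2.34) / 0.02567
  = ln(2.043) / 0.02567 = 0.7144 / 0.02567 = 27.83 h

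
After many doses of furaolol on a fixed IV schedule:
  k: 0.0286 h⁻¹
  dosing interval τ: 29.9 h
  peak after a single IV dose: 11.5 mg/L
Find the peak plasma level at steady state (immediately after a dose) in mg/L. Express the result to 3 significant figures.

20.0 mg/L

e^(−kτ) = e^(−0.02860 × 29.9) = 0.4252
Accumulation ratio R = 1 / (1 − e^(−kτ)) = 1 / (1 − 0.4252) = 1.740
Steady-state peak = C₀ × R = 11.5 × 1.740 = 20.01 mg/L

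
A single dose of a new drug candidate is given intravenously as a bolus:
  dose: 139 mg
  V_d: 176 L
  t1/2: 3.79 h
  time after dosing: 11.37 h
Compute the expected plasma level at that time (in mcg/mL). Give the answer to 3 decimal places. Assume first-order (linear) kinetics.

0.099 mcg/mL

C₀ = Dose / Vd = 139.0 / 176 = 0.7898 mg/L
k = ln2 / t½ = 0.693147 / 3.79 = 0.1829 h⁻¹
t / t½ = 11.37 / 3.79 = 3 half-lives
C = C₀ × (1/2)^3 = 0.7898 × 0.1250 = 0.09873 mg/L
(0.09873 mg/L = 0.09873 mcg/mL)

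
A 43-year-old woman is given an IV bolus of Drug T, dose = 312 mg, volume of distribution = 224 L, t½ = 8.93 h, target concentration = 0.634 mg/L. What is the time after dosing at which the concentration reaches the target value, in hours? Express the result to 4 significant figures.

C₀ = Dose / Vd = 312.0 / 224 = 1.393 mg/L
k = ln2 / t½ = 0.693147 / 8.93 = 0.07762 h⁻¹
t = ln(C₀ / C) / k = ln(1.393 / 0.634) / 0.07762
  = ln(2.197) / 0.07762 = 0.7871 / 0.07762 = 10.14 h

10.14 h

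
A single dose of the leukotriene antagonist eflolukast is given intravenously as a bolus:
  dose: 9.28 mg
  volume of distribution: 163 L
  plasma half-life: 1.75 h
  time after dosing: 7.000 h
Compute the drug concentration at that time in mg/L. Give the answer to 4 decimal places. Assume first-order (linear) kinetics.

0.0036 mg/L

C₀ = Dose / Vd = 9.280 / 163 = 0.05693 mg/L
k = ln2 / t½ = 0.693147 / 1.75 = 0.3961 h⁻¹
t / t½ = 7.000 / 1.75 = 4 half-lives
C = C₀ × (1/2)^4 = 0.05693 × 0.06250 = 0.003558 mg/L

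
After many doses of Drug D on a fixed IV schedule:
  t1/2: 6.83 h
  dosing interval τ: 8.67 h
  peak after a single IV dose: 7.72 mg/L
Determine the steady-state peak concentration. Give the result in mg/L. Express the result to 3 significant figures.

k = ln2 / t½ = 0.693147 / 6.83 = 0.1015 h⁻¹
e^(−kτ) = e^(−0.1015 × 8.67) = 0.4148
Accumulation ratio R = 1 / (1 − e^(−kτ)) = 1 / (1 − 0.4148) = 1.709
Steady-state peak = C₀ × R = 7.72 × 1.709 = 13.19 mg/L

13.2 mg/L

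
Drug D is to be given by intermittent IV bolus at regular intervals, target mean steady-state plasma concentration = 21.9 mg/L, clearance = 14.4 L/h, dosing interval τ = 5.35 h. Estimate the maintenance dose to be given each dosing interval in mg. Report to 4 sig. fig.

At steady state, Dose/τ = Css × CL.
Dose = Css × CL × τ = 21.9 × 14.40 × 5.35 = 1687 mg

1687 mg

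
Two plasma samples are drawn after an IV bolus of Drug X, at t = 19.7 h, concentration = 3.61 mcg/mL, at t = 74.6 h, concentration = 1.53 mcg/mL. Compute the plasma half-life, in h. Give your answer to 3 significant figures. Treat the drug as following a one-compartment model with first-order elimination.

k = ln(C₁/C₂) / (t₂ − t₁) = ln(3.61/1.53) / (74.6 − 19.7)
  = 0.8584 / 54.90 = 0.01564 h⁻¹
t½ = ln2 / k = 0.693147 / 0.01564 = 44.32 h

44.3 h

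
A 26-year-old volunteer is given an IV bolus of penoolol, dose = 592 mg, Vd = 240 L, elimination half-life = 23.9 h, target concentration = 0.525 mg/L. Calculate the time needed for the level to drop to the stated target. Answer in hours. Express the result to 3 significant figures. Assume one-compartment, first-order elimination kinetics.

53.3 h

C₀ = Dose / Vd = 592.0 / 240 = 2.467 mg/L
k = ln2 / t½ = 0.693147 / 23.9 = 0.02900 h⁻¹
t = ln(C₀ / C) / k = ln(2.467 / 0.525) / 0.02900
  = ln(4.699) / 0.02900 = 1.547 / 0.02900 = 53.34 h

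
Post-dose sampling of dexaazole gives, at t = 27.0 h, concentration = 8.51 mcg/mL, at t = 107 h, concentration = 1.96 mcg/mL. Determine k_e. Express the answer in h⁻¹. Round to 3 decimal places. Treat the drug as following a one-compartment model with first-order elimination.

0.018 h⁻¹

k = ln(C₁/C₂) / (t₂ − t₁) = ln(8.51/1.96) / (107 − 27.0)
  = 1.468 / 80.00 = 0.01835 h⁻¹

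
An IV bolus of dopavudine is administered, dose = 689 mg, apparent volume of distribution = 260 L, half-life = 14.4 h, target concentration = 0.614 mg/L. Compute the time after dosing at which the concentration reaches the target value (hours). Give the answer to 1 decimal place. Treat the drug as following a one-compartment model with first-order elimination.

30.4 h

C₀ = Dose / Vd = 689.0 / 260 = 2.650 mg/L
k = ln2 / t½ = 0.693147 / 14.4 = 0.04814 h⁻¹
t = ln(C₀ / C) / k = ln(2.650 / 0.614) / 0.04814
  = ln(4.316) / 0.04814 = 1.462 / 0.04814 = 30.37 h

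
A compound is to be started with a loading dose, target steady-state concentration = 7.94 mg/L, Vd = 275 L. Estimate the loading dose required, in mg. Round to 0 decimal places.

LD = Css × Vd = 7.94 × 275 = 2184 mg

2184 mg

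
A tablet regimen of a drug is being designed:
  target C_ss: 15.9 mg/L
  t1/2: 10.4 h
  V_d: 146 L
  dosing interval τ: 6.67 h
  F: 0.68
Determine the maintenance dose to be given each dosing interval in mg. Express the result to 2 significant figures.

k = ln2 / t½ = 0.693147 / 10.4 = 0.06665 h⁻¹
CL = k × Vd = 0.06665 × 146 = 9.731 L/h
At steady state, F × (Dose/τ) = Css × CL.
Dose = Css × CL × τ / F = 15.9 × 9.731 × 6.67 / 0.68 = 1518 mg

1500 mg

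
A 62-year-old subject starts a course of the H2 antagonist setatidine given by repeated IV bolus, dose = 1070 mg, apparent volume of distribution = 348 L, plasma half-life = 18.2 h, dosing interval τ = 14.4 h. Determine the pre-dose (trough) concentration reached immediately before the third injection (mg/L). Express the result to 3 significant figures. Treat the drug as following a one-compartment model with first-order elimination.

C₀ per dose = Dose / Vd = 1070 / 348 = 3.075 mg/L
k = ln2 / t½ = 0.693147 / 18.2 = 0.03809 h⁻¹
Fraction remaining after one interval: r = e^(−kτ) = e^(−0.03809 × 14.4) = 0.5778
Before dose 3, 2 doses have been given (aged 1τ, 2τ).
C_trough = C₀ × (r + r²) = 3.075 × (0.5778 + 0.3339) = 2.803 mg/L

2.80 mg/L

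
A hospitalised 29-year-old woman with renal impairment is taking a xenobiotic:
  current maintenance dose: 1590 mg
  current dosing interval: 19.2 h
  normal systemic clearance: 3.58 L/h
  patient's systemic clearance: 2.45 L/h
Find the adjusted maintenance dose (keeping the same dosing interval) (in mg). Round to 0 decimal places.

1088 mg

To keep the same average steady-state level, dosing rate must scale with clearance.
CL ratio = 2.45 / 3.58 = 0.6844
New dose (same interval) = 1590 × 0.6844 = 1088 mg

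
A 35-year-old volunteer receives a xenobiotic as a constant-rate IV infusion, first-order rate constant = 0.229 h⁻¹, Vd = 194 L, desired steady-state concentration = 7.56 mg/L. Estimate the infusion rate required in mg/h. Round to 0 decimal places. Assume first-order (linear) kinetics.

CL = k × Vd = 0.2290 × 194 = 44.43 L/h
At steady state, infusion rate R₀ = Css × CL = 7.56 × 44.43 = 335.9 mg/h

336 mg/h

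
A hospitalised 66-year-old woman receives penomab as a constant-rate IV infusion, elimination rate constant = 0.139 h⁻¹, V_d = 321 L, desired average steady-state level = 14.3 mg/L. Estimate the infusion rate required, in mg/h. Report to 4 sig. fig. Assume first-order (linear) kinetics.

CL = k × Vd = 0.1390 × 321 = 44.62 L/h
At steady state, infusion rate R₀ = Css × CL = 14.3 × 44.62 = 638.1 mg/h

638.1 mg/h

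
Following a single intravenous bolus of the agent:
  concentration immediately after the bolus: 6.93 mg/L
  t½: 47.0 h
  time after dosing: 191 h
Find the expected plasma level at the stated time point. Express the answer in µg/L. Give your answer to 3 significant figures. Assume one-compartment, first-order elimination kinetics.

414 µg/L

k = ln2 / t½ = 0.693147 / 47.0 = 0.01475 h⁻¹
C = C₀ · e^(−k·t) = 6.930 × e^(−0.01475 × 191)
  = 6.930 × 0.05977 = 0.4142 mg/L
Convert: 0.4142 mg/L × 1000 = 414.2 µg/L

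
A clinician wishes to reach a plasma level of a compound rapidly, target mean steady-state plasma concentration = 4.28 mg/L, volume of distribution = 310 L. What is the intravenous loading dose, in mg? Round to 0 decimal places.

1327 mg

LD = Css × Vd = 4.28 × 310 = 1327 mg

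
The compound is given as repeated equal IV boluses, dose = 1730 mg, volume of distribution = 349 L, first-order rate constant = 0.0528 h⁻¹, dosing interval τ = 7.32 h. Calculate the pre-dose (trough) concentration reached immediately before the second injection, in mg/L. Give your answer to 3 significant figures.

3.37 mg/L

C₀ per dose = Dose / Vd = 1730 / 349 = 4.957 mg/L
Fraction remaining after one interval: r = e^(−kτ) = e^(−0.05280 × 7.32) = 0.6794
Before dose 2, 1 dose has been given (aged 1τ).
C_trough = C₀ × r = 4.957 × 0.6794 = 3.368 mg/L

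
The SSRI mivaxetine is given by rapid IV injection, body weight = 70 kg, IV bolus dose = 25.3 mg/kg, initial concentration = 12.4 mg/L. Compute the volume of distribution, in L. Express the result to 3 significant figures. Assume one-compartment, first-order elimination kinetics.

Dose = 25.3 × 70 = 1771 mg
Vd = Dose / C₀ = 1771 / 12.4 = 142.8 L

143 L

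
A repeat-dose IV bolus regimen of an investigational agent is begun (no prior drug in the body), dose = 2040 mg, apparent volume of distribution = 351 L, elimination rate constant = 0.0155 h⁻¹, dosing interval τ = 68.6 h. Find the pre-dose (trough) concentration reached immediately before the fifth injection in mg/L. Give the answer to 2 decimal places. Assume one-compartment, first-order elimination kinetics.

3.02 mg/L

C₀ per dose = Dose / Vd = 2040 / 351 = 5.812 mg/L
Fraction remaining after one interval: r = e^(−kτ) = e^(−0.01550 × 68.6) = 0.3453
Before dose 5, 4 doses have been given (aged 1τ, 2τ, 3τ, 4τ).
C_trough = C₀ × (r + r² + … + r^4) = C₀ × r(1−r^4)/(1−r)
        = 5.812 × 0.3453 × (1 − 0.01422) / (1 − 0.3453) = 3.022 mg/L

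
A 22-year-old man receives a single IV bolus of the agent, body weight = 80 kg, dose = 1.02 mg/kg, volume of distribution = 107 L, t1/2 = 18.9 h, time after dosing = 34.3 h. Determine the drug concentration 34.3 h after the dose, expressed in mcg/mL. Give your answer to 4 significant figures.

0.2168 mcg/mL

Total dose = 1.02 × 80 = 81.60 mg
C₀ = Dose / Vd = 81.60 / 107 = 0.7626 mg/L
k = ln2 / t½ = 0.693147 / 18.9 = 0.03667 h⁻¹
C = C₀ · e^(−k·t) = 0.7626 × e^(−0.03667 × 34.3)
  = 0.7626 × 0.2843 = 0.2168 mg/L
(0.2168 mg/L = 0.2168 mcg/mL)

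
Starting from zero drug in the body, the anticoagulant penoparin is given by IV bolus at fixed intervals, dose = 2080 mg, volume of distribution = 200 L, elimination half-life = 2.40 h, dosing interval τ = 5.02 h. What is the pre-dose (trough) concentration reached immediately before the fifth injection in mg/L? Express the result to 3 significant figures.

3.18 mg/L

C₀ per dose = Dose / Vd = 2080 / 200 = 10.40 mg/L
k = ln2 / t½ = 0.693147 / 2.40 = 0.2888 h⁻¹
Fraction remaining after one interval: r = e^(−kτ) = e^(−0.2888 × 5.02) = 0.2346
Before dose 5, 4 doses have been given (aged 1τ, 2τ, 3τ, 4τ).
C_trough = C₀ × (r + r² + … + r^4) = C₀ × r(1−r^4)/(1−r)
        = 10.40 × 0.2346 × (1 − 0.003029) / (1 − 0.2346) = 3.178 mg/L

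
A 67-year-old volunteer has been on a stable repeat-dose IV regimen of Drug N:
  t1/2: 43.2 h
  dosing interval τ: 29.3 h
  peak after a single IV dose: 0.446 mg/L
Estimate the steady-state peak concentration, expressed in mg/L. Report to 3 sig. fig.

1.19 mg/L

k = ln2 / t½ = 0.693147 / 43.2 = 0.01605 h⁻¹
e^(−kτ) = e^(−0.01605 × 29.3) = 0.6248
Accumulation ratio R = 1 / (1 − e^(−kτ)) = 1 / (1 − 0.6248) = 2.665
Steady-state peak = C₀ × R = 0.446 × 2.665 = 1.189 mg/L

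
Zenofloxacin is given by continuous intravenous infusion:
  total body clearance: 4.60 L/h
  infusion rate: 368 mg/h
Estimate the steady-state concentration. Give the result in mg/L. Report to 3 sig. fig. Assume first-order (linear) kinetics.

At steady state Css = R₀ / CL = 368 / 4.600 = 80.00 mg/L

80.0 mg/L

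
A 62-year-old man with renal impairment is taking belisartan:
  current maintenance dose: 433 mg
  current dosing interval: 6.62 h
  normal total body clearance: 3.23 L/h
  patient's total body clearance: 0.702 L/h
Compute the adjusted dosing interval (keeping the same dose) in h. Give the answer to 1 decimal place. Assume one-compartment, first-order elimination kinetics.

30.5 h

To keep the same average steady-state level, dosing rate must scale with clearance.
CL ratio = 0.702 / 3.23 = 0.2173
New interval (same dose) = 6.62 / 0.2173 = 30.46 h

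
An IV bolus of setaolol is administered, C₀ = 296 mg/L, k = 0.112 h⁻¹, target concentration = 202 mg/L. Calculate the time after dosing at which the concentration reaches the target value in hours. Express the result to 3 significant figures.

3.41 h

t = ln(C₀ / C) / k = ln(296.0 / 202) / 0.1120
  = ln(1.465) / 0.1120 = 0.3819 / 0.1120 = 3.410 h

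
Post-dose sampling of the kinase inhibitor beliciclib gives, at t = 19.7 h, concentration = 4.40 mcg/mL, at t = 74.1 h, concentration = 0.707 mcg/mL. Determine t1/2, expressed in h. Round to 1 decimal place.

20.6 h

k = ln(C₁/C₂) / (t₂ − t₁) = ln(4.40/0.707) / (74.1 − 19.7)
  = 1.828 / 54.40 = 0.03360 h⁻¹
t½ = ln2 / k = 0.693147 / 0.03360 = 20.63 h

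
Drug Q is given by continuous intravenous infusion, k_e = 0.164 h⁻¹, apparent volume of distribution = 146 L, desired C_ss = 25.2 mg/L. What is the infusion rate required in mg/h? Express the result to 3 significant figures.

CL = k × Vd = 0.1640 × 146 = 23.94 L/h
At steady state, infusion rate R₀ = Css × CL = 25.2 × 23.94 = 603.3 mg/h

603 mg/h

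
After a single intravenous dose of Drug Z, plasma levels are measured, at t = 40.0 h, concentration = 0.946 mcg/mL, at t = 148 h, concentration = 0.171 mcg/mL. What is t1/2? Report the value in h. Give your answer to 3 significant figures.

k = ln(C₁/C₂) / (t₂ − t₁) = ln(0.946/0.171) / (148 − 40.0)
  = 1.711 / 108.0 = 0.01584 h⁻¹
t½ = ln2 / k = 0.693147 / 0.01584 = 43.76 h

43.8 h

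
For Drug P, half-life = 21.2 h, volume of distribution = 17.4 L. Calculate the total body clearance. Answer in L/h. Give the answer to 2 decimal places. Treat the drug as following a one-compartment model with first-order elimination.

0.57 L/h

k = ln2 / t½ = 0.693147 / 21.2 = 0.03270 h⁻¹
CL = k × Vd = 0.03270 × 17.4 = 0.5690 L/h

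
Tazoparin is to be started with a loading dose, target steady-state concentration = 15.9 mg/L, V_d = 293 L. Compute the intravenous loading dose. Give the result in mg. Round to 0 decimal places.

4659 mg

LD = Css × Vd = 15.9 × 293 = 4659 mg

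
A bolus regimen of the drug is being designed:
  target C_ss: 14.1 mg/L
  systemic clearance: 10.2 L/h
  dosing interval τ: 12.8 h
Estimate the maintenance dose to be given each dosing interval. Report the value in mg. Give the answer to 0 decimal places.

At steady state, Dose/τ = Css × CL.
Dose = Css × CL × τ = 14.1 × 10.20 × 12.8 = 1841 mg

1841 mg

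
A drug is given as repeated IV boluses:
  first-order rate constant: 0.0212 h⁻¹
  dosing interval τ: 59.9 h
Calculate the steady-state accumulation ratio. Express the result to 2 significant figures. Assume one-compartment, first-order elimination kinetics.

e^(−kτ) = e^(−0.02120 × 59.9) = 0.2809
Accumulation ratio R = 1 / (1 − e^(−kτ)) = 1 / (1 − 0.2809) = 1.391

1.4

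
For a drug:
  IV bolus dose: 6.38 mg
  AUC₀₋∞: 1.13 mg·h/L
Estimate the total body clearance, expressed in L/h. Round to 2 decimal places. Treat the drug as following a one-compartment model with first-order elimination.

CL = Dose / AUC = 6.38 / 1.13 = 5.646 L/h

5.65 L/h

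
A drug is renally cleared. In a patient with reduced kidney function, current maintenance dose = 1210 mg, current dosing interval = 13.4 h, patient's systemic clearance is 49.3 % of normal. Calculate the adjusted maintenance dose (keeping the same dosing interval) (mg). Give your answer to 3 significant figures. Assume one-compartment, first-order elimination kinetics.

597 mg

To keep the same average steady-state level, dosing rate must scale with clearance.
CL ratio = 49.3 / 100 = 0.4930
New dose (same interval) = 1210 × 0.4930 = 596.5 mg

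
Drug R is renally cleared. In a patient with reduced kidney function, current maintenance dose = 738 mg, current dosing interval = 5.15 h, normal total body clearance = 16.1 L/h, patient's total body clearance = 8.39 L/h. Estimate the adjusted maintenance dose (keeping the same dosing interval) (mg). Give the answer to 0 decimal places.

385 mg

To keep the same average steady-state level, dosing rate must scale with clearance.
CL ratio = 8.39 / 16.1 = 0.5211
New dose (same interval) = 738 × 0.5211 = 384.6 mg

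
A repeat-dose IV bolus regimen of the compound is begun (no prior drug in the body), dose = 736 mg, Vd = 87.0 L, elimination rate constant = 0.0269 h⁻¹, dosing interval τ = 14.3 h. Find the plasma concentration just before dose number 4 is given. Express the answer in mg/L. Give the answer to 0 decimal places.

12 mg/L

C₀ per dose = Dose / Vd = 736 / 87.0 = 8.460 mg/L
Fraction remaining after one interval: r = e^(−kτ) = e^(−0.02690 × 14.3) = 0.6807
Before dose 4, 3 doses have been given (aged 1τ, 2τ, 3τ).
C_trough = C₀ × (r + r² + … + r^3) = C₀ × r(1−r^3)/(1−r)
        = 8.460 × 0.6807 × (1 − 0.3154) / (1 − 0.6807) = 12.35 mg/L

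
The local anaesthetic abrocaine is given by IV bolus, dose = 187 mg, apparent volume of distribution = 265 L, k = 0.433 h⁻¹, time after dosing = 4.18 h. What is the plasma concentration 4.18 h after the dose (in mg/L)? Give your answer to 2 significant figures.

C₀ = Dose / Vd = 187.0 / 265 = 0.7057 mg/L
C = C₀ · e^(−k·t) = 0.7057 × e^(−0.4330 × 4.18)
  = 0.7057 × 0.1637 = 0.1155 mg/L

0.12 mg/L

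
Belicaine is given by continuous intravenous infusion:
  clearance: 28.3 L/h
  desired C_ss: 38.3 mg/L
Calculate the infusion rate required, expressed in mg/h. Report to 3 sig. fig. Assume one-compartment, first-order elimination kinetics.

1080 mg/h

At steady state, infusion rate R₀ = Css × CL = 38.3 × 28.30 = 1084 mg/h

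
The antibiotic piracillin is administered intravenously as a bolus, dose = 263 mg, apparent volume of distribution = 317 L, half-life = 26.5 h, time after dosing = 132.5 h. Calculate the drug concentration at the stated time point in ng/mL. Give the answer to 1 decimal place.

C₀ = Dose / Vd = 263.0 / 317 = 0.8297 mg/L
k = ln2 / t½ = 0.693147 / 26.5 = 0.02616 h⁻¹
t / t½ = 132.5 / 26.5 = 5 half-lives
C = C₀ × (1/2)^5 = 0.8297 × 0.03125 = 0.02593 mg/L
Convert: 0.02593 mg/L × 1000 = 25.93 ng/mL

25.9 ng/mL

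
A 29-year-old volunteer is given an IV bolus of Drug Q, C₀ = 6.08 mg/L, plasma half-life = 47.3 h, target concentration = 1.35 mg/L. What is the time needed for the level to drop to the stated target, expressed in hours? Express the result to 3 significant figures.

k = ln2 / t½ = 0.693147 / 47.3 = 0.01465 h⁻¹
t = ln(C₀ / C) / k = ln(6.080 / 1.35) / 0.01465
  = ln(4.504) / 0.01465 = 1.505 / 0.01465 = 102.7 h

103 h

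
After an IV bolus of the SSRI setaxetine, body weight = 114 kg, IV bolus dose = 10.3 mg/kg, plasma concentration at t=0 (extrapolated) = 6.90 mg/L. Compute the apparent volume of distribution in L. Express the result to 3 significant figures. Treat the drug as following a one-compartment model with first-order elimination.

170 L

Dose = 10.3 × 114 = 1174 mg
Vd = Dose / C₀ = 1174 / 6.90 = 170.1 L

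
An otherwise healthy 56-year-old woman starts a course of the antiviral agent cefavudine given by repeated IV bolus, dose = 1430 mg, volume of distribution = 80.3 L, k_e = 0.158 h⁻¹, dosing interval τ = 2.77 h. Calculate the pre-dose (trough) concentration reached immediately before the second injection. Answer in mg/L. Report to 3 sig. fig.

11.5 mg/L

C₀ per dose = Dose / Vd = 1430 / 80.3 = 17.81 mg/L
Fraction remaining after one interval: r = e^(−kτ) = e^(−0.1580 × 2.77) = 0.6455
Before dose 2, 1 dose has been given (aged 1τ).
C_trough = C₀ × r = 17.81 × 0.6455 = 11.50 mg/L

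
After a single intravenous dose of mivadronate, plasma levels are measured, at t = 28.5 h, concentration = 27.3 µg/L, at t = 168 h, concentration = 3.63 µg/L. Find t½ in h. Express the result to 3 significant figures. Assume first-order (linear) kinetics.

47.9 h

k = ln(C₁/C₂) / (t₂ − t₁) = ln(27.3/3.63) / (168 − 28.5)
  = 2.018 / 139.5 = 0.01447 h⁻¹
t½ = ln2 / k = 0.693147 / 0.01447 = 47.90 h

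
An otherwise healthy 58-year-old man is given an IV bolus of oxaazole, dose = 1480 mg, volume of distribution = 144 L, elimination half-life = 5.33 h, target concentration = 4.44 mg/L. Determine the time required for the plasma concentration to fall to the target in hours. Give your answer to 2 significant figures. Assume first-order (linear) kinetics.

6.5 h

C₀ = Dose / Vd = 1480 / 144 = 10.28 mg/L
k = ln2 / t½ = 0.693147 / 5.33 = 0.1300 h⁻¹
t = ln(C₀ / C) / k = ln(10.28 / 4.44) / 0.1300
  = ln(2.315) / 0.1300 = 0.8394 / 0.1300 = 6.457 h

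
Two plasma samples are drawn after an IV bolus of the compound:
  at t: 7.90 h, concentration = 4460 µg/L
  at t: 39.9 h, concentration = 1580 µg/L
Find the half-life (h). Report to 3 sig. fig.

k = ln(C₁/C₂) / (t₂ − t₁) = ln(4460/1580) / (39.9 − 7.90)
  = 1.038 / 32.00 = 0.03244 h⁻¹
t½ = ln2 / k = 0.693147 / 0.03244 = 21.37 h

21.4 h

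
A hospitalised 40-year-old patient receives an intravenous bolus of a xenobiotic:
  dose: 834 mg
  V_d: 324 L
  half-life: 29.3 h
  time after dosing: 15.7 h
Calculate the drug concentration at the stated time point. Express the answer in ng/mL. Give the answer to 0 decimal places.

1775 ng/mL

C₀ = Dose / Vd = 834.0 / 324 = 2.574 mg/L
k = ln2 / t½ = 0.693147 / 29.3 = 0.02366 h⁻¹
C = C₀ · e^(−k·t) = 2.574 × e^(−0.02366 × 15.7)
  = 2.574 × 0.6897 = 1.775 mg/L
Convert: 1.775 mg/L × 1000 = 1775 ng/mL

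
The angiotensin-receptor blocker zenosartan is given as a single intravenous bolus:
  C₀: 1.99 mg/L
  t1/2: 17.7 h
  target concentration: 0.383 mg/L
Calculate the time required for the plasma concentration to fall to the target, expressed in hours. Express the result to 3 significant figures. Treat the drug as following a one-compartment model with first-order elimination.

42.1 h

k = ln2 / t½ = 0.693147 / 17.7 = 0.03916 h⁻¹
t = ln(C₀ / C) / k = ln(1.990 / 0.383) / 0.03916
  = ln(5.196) / 0.03916 = 1.648 / 0.03916 = 42.08 h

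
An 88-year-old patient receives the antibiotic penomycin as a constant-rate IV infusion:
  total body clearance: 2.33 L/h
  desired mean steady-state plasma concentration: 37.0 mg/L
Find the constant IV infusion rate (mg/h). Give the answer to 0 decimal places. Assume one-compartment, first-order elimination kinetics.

86 mg/h

At steady state, infusion rate R₀ = Css × CL = 37.0 × 2.330 = 86.21 mg/h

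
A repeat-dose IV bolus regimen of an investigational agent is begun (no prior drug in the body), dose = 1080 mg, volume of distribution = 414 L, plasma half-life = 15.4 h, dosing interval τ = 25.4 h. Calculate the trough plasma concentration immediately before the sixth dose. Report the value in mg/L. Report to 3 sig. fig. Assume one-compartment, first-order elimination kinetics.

1.22 mg/L

C₀ per dose = Dose / Vd = 1080 / 414 = 2.609 mg/L
k = ln2 / t½ = 0.693147 / 15.4 = 0.04501 h⁻¹
Fraction remaining after one interval: r = e^(−kτ) = e^(−0.04501 × 25.4) = 0.3188
Before dose 6, 5 doses have been given (aged 1τ, 2τ, 3τ, 4τ, 5τ).
C_trough = C₀ × (r + r² + … + r^5) = C₀ × r(1−r^5)/(1−r)
        = 2.609 × 0.3188 × (1 − 0.003293) / (1 − 0.3188) = 1.217 mg/L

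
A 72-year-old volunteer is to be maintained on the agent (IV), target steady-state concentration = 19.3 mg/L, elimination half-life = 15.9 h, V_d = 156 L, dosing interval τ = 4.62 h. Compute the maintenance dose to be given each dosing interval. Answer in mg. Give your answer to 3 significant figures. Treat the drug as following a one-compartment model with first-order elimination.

606 mg

k = ln2 / t½ = 0.693147 / 15.9 = 0.04359 h⁻¹
CL = k × Vd = 0.04359 × 156 = 6.800 L/h
At steady state, Dose/τ = Css × CL.
Dose = Css × CL × τ = 19.3 × 6.800 × 4.62 = 606.3 mg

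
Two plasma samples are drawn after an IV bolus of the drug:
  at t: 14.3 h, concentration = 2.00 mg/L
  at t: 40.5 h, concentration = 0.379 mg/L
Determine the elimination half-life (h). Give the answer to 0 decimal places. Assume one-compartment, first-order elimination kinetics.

11 h

k = ln(C₁/C₂) / (t₂ − t₁) = ln(2.00/0.379) / (40.5 − 14.3)
  = 1.663 / 26.20 = 0.06347 h⁻¹
t½ = ln2 / k = 0.693147 / 0.06347 = 10.92 h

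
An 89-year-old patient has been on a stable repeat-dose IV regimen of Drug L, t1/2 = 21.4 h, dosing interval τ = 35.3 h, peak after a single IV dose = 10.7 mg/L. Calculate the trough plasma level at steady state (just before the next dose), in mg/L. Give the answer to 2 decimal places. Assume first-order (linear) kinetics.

5.01 mg/L

k = ln2 / t½ = 0.693147 / 21.4 = 0.03239 h⁻¹
e^(−kτ) = e^(−0.03239 × 35.3) = 0.3187
Accumulation ratio R = 1 / (1 − e^(−kτ)) = 1 / (1 − 0.3187) = 1.468
Steady-state trough = C₀ × R × e^(−kτ) = 10.7 × 1.468 × 0.3187 = 5.006 mg/L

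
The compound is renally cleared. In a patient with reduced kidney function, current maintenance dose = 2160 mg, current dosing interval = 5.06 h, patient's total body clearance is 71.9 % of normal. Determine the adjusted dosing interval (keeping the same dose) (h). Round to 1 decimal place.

To keep the same average steady-state level, dosing rate must scale with clearance.
CL ratio = 71.9 / 100 = 0.7190
New interval (same dose) = 5.06 / 0.7190 = 7.038 h

7.0 h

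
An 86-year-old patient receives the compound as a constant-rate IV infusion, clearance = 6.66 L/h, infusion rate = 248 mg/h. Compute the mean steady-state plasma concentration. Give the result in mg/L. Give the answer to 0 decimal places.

37 mg/L

At steady state Css = R₀ / CL = 248 / 6.660 = 37.24 mg/L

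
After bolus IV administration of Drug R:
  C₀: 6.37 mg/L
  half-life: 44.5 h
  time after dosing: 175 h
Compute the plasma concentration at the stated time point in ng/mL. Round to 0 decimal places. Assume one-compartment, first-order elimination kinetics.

417 ng/mL

k = ln2 / t½ = 0.693147 / 44.5 = 0.01558 h⁻¹
C = C₀ · e^(−k·t) = 6.370 × e^(−0.01558 × 175)
  = 6.370 × 0.06545 = 0.4169 mg/L
Convert: 0.4169 mg/L × 1000 = 416.9 ng/mL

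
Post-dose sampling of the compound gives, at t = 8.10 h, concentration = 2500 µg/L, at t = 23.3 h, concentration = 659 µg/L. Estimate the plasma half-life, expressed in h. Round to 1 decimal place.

k = ln(C₁/C₂) / (t₂ − t₁) = ln(2500/659) / (23.3 − 8.10)
  = 1.333 / 15.20 = 0.08770 h⁻¹
t½ = ln2 / k = 0.693147 / 0.08770 = 7.904 h

7.9 h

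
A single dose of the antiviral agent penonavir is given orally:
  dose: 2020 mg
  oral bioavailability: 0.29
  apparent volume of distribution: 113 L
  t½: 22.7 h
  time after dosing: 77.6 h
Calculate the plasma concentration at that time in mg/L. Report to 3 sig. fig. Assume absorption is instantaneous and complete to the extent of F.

0.485 mg/L

Amount reaching circulation = F × Dose = 0.29 × 2020 = 585.8 mg
C₀ = F·Dose / Vd = 585.8 / 113 = 5.184 mg/L
k = ln2 / t½ = 0.693147 / 22.7 = 0.03054 h⁻¹
C = C₀ · e^(−k·t) = 5.184 × e^(−0.03054 × 77.6)
  = 5.184 × 0.09349 = 0.4847 mg/L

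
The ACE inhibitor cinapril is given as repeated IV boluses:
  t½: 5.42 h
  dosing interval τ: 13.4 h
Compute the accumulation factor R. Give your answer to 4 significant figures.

k = ln2 / t½ = 0.693147 / 5.42 = 0.1279 h⁻¹
e^(−kτ) = e^(−0.1279 × 13.4) = 0.1802
Accumulation ratio R = 1 / (1 − e^(−kτ)) = 1 / (1 − 0.1802) = 1.220

1.220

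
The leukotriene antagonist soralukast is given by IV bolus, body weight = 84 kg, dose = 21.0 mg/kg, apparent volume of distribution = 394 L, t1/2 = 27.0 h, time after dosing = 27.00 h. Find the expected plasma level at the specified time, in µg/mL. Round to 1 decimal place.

2.2 µg/mL

Total dose = 21.0 × 84 = 1764 mg
C₀ = Dose / Vd = 1764 / 394 = 4.477 mg/L
k = ln2 / t½ = 0.693147 / 27.0 = 0.02567 h⁻¹
t / t½ = 27.00 / 27.0 = 1 half-lives
C = C₀ × (1/2)^1 = 4.477 × 0.5000 = 2.239 mg/L
(2.239 mg/L = 2.239 µg/mL)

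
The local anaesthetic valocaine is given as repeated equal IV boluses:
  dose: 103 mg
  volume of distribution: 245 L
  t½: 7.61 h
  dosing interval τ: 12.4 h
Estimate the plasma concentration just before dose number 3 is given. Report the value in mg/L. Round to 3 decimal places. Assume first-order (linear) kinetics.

0.180 mg/L

C₀ per dose = Dose / Vd = 103 / 245 = 0.4204 mg/L
k = ln2 / t½ = 0.693147 / 7.61 = 0.09108 h⁻¹
Fraction remaining after one interval: r = e^(−kτ) = e^(−0.09108 × 12.4) = 0.3232
Before dose 3, 2 doses have been given (aged 1τ, 2τ).
C_trough = C₀ × (r + r²) = 0.4204 × (0.3232 + 0.1045) = 0.1798 mg/L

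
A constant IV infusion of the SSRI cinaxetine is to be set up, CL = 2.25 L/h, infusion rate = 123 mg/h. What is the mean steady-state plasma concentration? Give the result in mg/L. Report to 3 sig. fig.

54.7 mg/L

At steady state Css = R₀ / CL = 123 / 2.250 = 54.67 mg/L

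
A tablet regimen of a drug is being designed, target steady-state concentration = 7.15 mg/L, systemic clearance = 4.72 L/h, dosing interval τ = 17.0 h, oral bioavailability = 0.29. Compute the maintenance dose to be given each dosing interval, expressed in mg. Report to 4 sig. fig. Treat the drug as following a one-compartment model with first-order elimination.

At steady state, F × (Dose/τ) = Css × CL.
Dose = Css × CL × τ / F = 7.15 × 4.720 × 17.0 / 0.29 = 1978 mg

1978 mg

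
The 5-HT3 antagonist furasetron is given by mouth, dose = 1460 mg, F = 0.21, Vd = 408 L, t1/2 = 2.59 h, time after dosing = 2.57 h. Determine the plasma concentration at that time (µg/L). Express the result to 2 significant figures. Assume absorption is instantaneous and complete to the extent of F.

380 µg/L

Amount reaching circulation = F × Dose = 0.21 × 1460 = 306.6 mg
C₀ = F·Dose / Vd = 306.6 / 408 = 0.7515 mg/L
k = ln2 / t½ = 0.693147 / 2.59 = 0.2676 h⁻¹
C = C₀ · e^(−k·t) = 0.7515 × e^(−0.2676 × 2.57)
  = 0.7515 × 0.5027 = 0.3778 mg/L
Convert: 0.3778 mg/L × 1000 = 377.8 µg/L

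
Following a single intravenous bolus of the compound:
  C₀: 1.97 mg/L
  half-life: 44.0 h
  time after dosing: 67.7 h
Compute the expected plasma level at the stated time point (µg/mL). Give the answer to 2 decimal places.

0.68 µg/mL

k = ln2 / t½ = 0.693147 / 44.0 = 0.01575 h⁻¹
C = C₀ · e^(−k·t) = 1.970 × e^(−0.01575 × 67.7)
  = 1.970 × 0.3443 = 0.6783 mg/L
(0.6783 mg/L = 0.6783 µg/mL)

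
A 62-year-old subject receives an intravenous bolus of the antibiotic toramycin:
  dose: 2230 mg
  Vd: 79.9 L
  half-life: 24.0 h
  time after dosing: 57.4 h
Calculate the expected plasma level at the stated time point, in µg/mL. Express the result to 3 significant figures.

5.32 µg/mL

C₀ = Dose / Vd = 2230 / 79.9 = 27.91 mg/L
k = ln2 / t½ = 0.693147 / 24.0 = 0.02888 h⁻¹
C = C₀ · e^(−k·t) = 27.91 × e^(−0.02888 × 57.4)
  = 27.91 × 0.1906 = 5.320 mg/L
(5.320 mg/L = 5.320 µg/mL)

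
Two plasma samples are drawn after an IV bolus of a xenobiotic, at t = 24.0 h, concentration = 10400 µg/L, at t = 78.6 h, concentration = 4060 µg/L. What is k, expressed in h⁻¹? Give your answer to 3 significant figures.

0.0172 h⁻¹

k = ln(C₁/C₂) / (t₂ − t₁) = ln(10400/4060) / (78.6 − 24.0)
  = 0.9406 / 54.60 = 0.01723 h⁻¹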